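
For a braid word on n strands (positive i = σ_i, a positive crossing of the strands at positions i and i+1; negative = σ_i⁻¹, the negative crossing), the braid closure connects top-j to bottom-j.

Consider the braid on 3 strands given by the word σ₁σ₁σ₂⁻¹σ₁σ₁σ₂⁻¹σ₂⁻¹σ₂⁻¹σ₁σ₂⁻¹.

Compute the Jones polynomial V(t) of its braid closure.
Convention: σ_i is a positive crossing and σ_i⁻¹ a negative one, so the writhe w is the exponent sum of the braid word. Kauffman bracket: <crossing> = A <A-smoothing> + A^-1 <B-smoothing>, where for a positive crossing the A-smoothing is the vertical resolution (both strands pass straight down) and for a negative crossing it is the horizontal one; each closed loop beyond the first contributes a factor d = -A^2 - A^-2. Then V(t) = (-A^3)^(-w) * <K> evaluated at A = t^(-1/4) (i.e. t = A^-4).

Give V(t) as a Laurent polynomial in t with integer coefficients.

-t^5 + 3*t^4 - 6*t^3 + 9*t^2 - 11*t + 13 - 11*t^-1 + 9*t^-2 - 6*t^-3 + 3*t^-4 - t^-5

Derivation:
Braid: s1 s1 s2^-1 s1 s1 s2^-1 s2^-1 s2^-1 s1 s2^-1 on 3 strands, 10 crossings.
Writhe w = (#positive) - (#negative) = 5 - 5 = 0.
Enumerate smoothing states for the bracket polynomial. There are 2^10 = 1024 states.
Each crossing splits two ways (0=vertical, 1=horizontal). The state's weight is A^(#A-smoothings - #B-smoothings) * d^(loops - 1).
Tabulate the states by total A-exponent and number of loops L (A-exp: L × count):
  A^10: L=6 ×1
  A^8: L=5 ×10
  A^6: L=4 ×43, L=6 ×2
  A^4: L=3 ×98, L=5 ×22
  A^2: L=2 ×121, L=4 ×83, L=6 ×6
  A^0: L=1 ×73, L=3 ×140, L=5 ×38, L=7 ×1
  A^-2: L=2 ×121, L=4 ×79, L=6 ×10
  A^-4: L=3 ×95, L=5 ×24, L=7 ×1
  A^-6: L=4 ×42, L=6 ×3
  A^-8: L=5 ×10
  A^-10: L=6 ×1
Each group contributes A^e * Σ count * d^(L-1):
Powers of d = -A^2 - A^-2: d^2 = A^4 + 2 + A^-4; d^3 = -A^6 - 3*A^2 - 3*A^-2 - A^-6; d^4 = A^8 + 4*A^4 + 6 + 4*A^-4 + A^-8; d^5 = -A^10 - 5*A^6 - 10*A^2 - 10*A^-2 - 5*A^-6 - A^-10; d^6 = A^12 + 6*A^8 + 15*A^4 + 20 + 15*A^-4 + 6*A^-8 + A^-12.
  A^10 * (d^5) = -A^20 - 5*A^16 - 10*A^12 - 10*A^8 - 5*A^4 - 1
  A^8 * (10*d^4) = 10*A^16 + 40*A^12 + 60*A^8 + 40*A^4 + 10
  A^6 * (43*d^3 + 2*d^5) = -2*A^16 - 53*A^12 - 149*A^8 - 149*A^4 - 53 - 2*A^-4
  A^4 * (98*d^2 + 22*d^4) = 22*A^12 + 186*A^8 + 328*A^4 + 186 + 22*A^-4
  A^2 * (121*d + 83*d^3 + 6*d^5) = -6*A^12 - 113*A^8 - 430*A^4 - 430 - 113*A^-4 - 6*A^-8
  A^0 * (73 + 140*d^2 + 38*d^4 + d^6) = A^12 + 44*A^8 + 307*A^4 + 601 + 307*A^-4 + 44*A^-8 + A^-12
  A^-2 * (121*d + 79*d^3 + 10*d^5) = -10*A^8 - 129*A^4 - 458 - 458*A^-4 - 129*A^-8 - 10*A^-12
  A^-4 * (95*d^2 + 24*d^4 + d^6) = A^8 + 30*A^4 + 206 + 354*A^-4 + 206*A^-8 + 30*A^-12 + A^-16
  A^-6 * (42*d^3 + 3*d^5) = -3*A^4 - 57 - 156*A^-4 - 156*A^-8 - 57*A^-12 - 3*A^-16
  A^-8 * (10*d^4) = 10 + 40*A^-4 + 60*A^-8 + 40*A^-12 + 10*A^-16
  A^-10 * (d^5) = -1 - 5*A^-4 - 10*A^-8 - 10*A^-12 - 5*A^-16 - A^-20
Summing the groups: <K> = -A^20 + 3*A^16 - 6*A^12 + 9*A^8 - 11*A^4 + 13 - 11*A^-4 + 9*A^-8 - 6*A^-12 + 3*A^-16 - A^-20
Normalise by the writhe: (-A^3)^(-w) = (-A^3)^(0) = 1, so f(A) = 1 * <K> = -A^20 + 3*A^16 - 6*A^12 + 9*A^8 - 11*A^4 + 13 - 11*A^-4 + 9*A^-8 - 6*A^-12 + 3*A^-16 - A^-20.
Substitute A = t^(-1/4), i.e. A^e → t^(-e/4): V(t) = -t^5 + 3*t^4 - 6*t^3 + 9*t^2 - 11*t + 13 - 11*t^-1 + 9*t^-2 - 6*t^-3 + 3*t^-4 - t^-5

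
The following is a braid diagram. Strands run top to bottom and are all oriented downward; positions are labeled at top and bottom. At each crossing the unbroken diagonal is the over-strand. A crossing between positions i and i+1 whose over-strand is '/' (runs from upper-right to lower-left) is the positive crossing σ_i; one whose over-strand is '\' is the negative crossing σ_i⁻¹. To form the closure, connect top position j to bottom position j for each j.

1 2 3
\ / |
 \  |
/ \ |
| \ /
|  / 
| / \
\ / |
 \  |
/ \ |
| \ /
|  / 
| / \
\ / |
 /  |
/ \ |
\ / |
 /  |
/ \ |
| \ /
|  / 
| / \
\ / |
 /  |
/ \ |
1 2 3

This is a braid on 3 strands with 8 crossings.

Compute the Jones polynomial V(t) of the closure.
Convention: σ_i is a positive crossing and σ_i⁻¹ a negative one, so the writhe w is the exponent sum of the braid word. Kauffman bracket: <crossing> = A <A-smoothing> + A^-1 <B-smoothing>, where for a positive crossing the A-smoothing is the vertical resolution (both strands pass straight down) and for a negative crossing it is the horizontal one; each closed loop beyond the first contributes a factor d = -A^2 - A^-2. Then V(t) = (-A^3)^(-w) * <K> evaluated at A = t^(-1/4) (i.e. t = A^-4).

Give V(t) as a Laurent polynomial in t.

Reading the diagram top to bottom ('/'-over between positions i,i+1 = s_i, '\'-over = s_i^-1): braid word = s1^-1 s2 s1^-1 s2 s1 s1 s2 s1.
The presented braid s1^-1 s2 s1^-1 s2 s1 s1 s2 s1 on 3 strands reduces by inverse Markov moves (closure unchanged at each step):
  Deconjugate: the word is γ·β·γ⁻¹ with γ = s1^-1 (prefix) and γ⁻¹ = s1 (suffix); strip both.
Reduced to β = s2 s1^-1 s2 s1 s1 s2 on 3 strands, 6 crossings.
Compute on β:
Braid: s2 s1^-1 s2 s1 s1 s2 on 3 strands, 6 crossings.
Writhe w = (#positive) - (#negative) = 5 - 1 = 4.
Computing the Kauffman bracket via state sum. There are 2^6 = 64 states.
Smooth each crossing (0=||, 1=⌣⌢); contribution A^(Σ sign_k(1-2s_k)) * d^(L-1).
Tabulate the states by total A-exponent and number of loops L (A-exp: L × count):
  A^6: L=2 ×1
  A^4: L=1 ×3, L=3 ×3
  A^2: L=2 ×14, L=4 ×1
  A^0: L=1 ×10, L=3 ×10
  A^-2: L=2 ×13, L=4 ×2
  A^-4: L=3 ×6
  A^-6: L=4 ×1
Each group contributes A^e * Σ count * d^(L-1):
Powers of d = -A^2 - A^-2: d^2 = A^4 + 2 + A^-4; d^3 = -A^6 - 3*A^2 - 3*A^-2 - A^-6.
  A^6 * (d) = -A^8 - A^4
  A^4 * (3 + 3*d^2) = 3*A^8 + 9*A^4 + 3
  A^2 * (14*d + d^3) = -A^8 - 17*A^4 - 17 - A^-4
  A^0 * (10 + 10*d^2) = 10*A^4 + 30 + 10*A^-4
  A^-2 * (13*d + 2*d^3) = -2*A^4 - 19 - 19*A^-4 - 2*A^-8
  A^-4 * (6*d^2) = 6 + 12*A^-4 + 6*A^-8
  A^-6 * (d^3) = -1 - 3*A^-4 - 3*A^-8 - A^-12
Summing the groups: <K> = A^8 - A^4 + 2 - A^-4 + A^-8 - A^-12
Normalise by the writhe: (-A^3)^(-w) = (-A^3)^(-4) = A^-12, so f(A) = A^-12 * <K> = A^-4 - A^-8 + 2*A^-12 - A^-16 + A^-20 - A^-24.
Substitute A = t^(-1/4), i.e. A^e → t^(-e/4): V(t) = -t^6 + t^5 - t^4 + 2*t^3 - t^2 + t

Answer: -t^6 + t^5 - t^4 + 2*t^3 - t^2 + t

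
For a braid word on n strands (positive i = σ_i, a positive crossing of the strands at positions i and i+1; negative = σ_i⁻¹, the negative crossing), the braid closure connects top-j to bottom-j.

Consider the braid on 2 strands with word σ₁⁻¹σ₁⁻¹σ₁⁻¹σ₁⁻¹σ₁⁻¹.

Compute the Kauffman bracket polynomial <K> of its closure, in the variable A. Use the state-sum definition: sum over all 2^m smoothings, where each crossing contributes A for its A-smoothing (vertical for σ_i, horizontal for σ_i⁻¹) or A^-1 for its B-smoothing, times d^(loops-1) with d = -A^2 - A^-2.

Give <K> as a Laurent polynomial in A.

A^13 - A^9 + A^5 - A - A^-7

Derivation:
Braid: s1^-1 s1^-1 s1^-1 s1^-1 s1^-1 on 2 strands, 5 crossings.
Writhe w = (#positive) - (#negative) = 0 - 5 = -5.
Enumerate smoothing states for the bracket polynomial. There are 2^5 = 32 states.
Each crossing splits two ways (0=vertical, 1=horizontal). The state's weight is A^(#A-smoothings - #B-smoothings) * d^(loops - 1).
  state 00000: A-exp=-5, loops=2, term = A^-5 * d^1
  state 00001: A-exp=-3, loops=1, term = A^-3 * d^0
  state 00010: A-exp=-3, loops=1, term = A^-3 * d^0
  state 00011: A-exp=-1, loops=2, term = A^-1 * d^1
  state 00100: A-exp=-3, loops=1, term = A^-3 * d^0
  state 00101: A-exp=-1, loops=2, term = A^-1 * d^1
  state 00110: A-exp=-1, loops=2, term = A^-1 * d^1
  state 00111: A-exp=+1, loops=3, term = A^1 * d^2
  state 01000: A-exp=-3, loops=1, term = A^-3 * d^0
  state 01001: A-exp=-1, loops=2, term = A^-1 * d^1
  state 01010: A-exp=-1, loops=2, term = A^-1 * d^1
  state 01011: A-exp=+1, loops=3, term = A^1 * d^2
  state 01100: A-exp=-1, loops=2, term = A^-1 * d^1
  state 01101: A-exp=+1, loops=3, term = A^1 * d^2
  state 01110: A-exp=+1, loops=3, term = A^1 * d^2
  state 01111: A-exp=+3, loops=4, term = A^3 * d^3
  state 10000: A-exp=-3, loops=1, term = A^-3 * d^0
  state 10001: A-exp=-1, loops=2, term = A^-1 * d^1
  state 10010: A-exp=-1, loops=2, term = A^-1 * d^1
  state 10011: A-exp=+1, loops=3, term = A^1 * d^2
  state 10100: A-exp=-1, loops=2, term = A^-1 * d^1
  state 10101: A-exp=+1, loops=3, term = A^1 * d^2
  state 10110: A-exp=+1, loops=3, term = A^1 * d^2
  state 10111: A-exp=+3, loops=4, term = A^3 * d^3
  state 11000: A-exp=-1, loops=2, term = A^-1 * d^1
  state 11001: A-exp=+1, loops=3, term = A^1 * d^2
  state 11010: A-exp=+1, loops=3, term = A^1 * d^2
  state 11011: A-exp=+3, loops=4, term = A^3 * d^3
  state 11100: A-exp=+1, loops=3, term = A^1 * d^2
  state 11101: A-exp=+3, loops=4, term = A^3 * d^3
  state 11110: A-exp=+3, loops=4, term = A^3 * d^3
  state 11111: A-exp=+5, loops=5, term = A^5 * d^4
Collect the terms by A-exponent (count of states per loop number):
Powers of d = -A^2 - A^-2: d^2 = A^4 + 2 + A^-4; d^3 = -A^6 - 3*A^2 - 3*A^-2 - A^-6; d^4 = A^8 + 4*A^4 + 6 + 4*A^-4 + A^-8.
  A^5 * (d^4) = A^13 + 4*A^9 + 6*A^5 + 4*A + A^-3
  A^3 * (5*d^3) = -5*A^9 - 15*A^5 - 15*A - 5*A^-3
  A^1 * (10*d^2) = 10*A^5 + 20*A + 10*A^-3
  A^-1 * (10*d) = -10*A - 10*A^-3
  A^-3 * (5) = 5*A^-3
  A^-5 * (d) = -A^-3 - A^-7
Summing the groups: <K> = A^13 - A^9 + A^5 - A - A^-7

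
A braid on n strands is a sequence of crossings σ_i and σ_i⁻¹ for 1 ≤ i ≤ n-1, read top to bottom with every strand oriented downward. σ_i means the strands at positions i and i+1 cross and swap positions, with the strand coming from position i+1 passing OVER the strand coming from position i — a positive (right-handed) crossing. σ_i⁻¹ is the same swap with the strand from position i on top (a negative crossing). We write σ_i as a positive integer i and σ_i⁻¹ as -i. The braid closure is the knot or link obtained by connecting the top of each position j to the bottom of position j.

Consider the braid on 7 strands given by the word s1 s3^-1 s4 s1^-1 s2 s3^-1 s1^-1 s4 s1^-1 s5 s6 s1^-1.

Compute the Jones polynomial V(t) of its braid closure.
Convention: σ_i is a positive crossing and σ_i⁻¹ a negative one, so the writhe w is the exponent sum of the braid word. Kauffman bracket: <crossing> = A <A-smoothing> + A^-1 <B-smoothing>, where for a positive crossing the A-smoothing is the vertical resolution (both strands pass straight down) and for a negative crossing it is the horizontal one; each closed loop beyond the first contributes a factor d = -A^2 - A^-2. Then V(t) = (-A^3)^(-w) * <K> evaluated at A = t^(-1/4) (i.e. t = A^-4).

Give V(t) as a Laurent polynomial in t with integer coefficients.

t - 1 + 2*t^-1 - 3*t^-2 + 3*t^-3 - 2*t^-4 + 2*t^-5 - t^-6

Derivation:
The presented braid s1 s3^-1 s4 s1^-1 s2 s3^-1 s1^-1 s4 s1^-1 s5 s6 s1^-1 on 7 strands reduces by inverse Markov moves (closure unchanged at each step):
  Deconjugate: the word is γ·β·γ⁻¹ with γ = s1 (prefix) and γ⁻¹ = s1^-1 (suffix); strip both.
  Destabilize: the word has the form β·s6 where s6 occurs only as the final letter (β ∈ B_6); drop it and the last strand → 6 strands.
  Destabilize: the word has the form β·s5 where s5 occurs only as the final letter (β ∈ B_5); drop it and the last strand → 5 strands.
Reduced to β = s3^-1 s4 s1^-1 s2 s3^-1 s1^-1 s4 s1^-1 on 5 strands, 8 crossings.
Compute on β:
Braid: s3^-1 s4 s1^-1 s2 s3^-1 s1^-1 s4 s1^-1 on 5 strands, 8 crossings.
Writhe w = (#positive) - (#negative) = 3 - 5 = -2.
State-sum expansion of <K>. There are 2^8 = 256 states.
Smooth each crossing (0=||, 1=⌣⌢); contribution A^(Σ sign_k(1-2s_k)) * d^(L-1).
Tabulate the states by total A-exponent and number of loops L (A-exp: L × count):
  A^8: L=6 ×1
  A^6: L=5 ×8
  A^4: L=4 ×27, L=6 ×1
  A^2: L=3 ×47, L=5 ×9
  A^0: L=2 ×42, L=4 ×27, L=6 ×1
  A^-2: L=1 ×15, L=3 ×36, L=5 ×5
  A^-4: L=2 ×17, L=4 ×11
  A^-6: L=3 ×7, L=5 ×1
  A^-8: L=4 ×1
Each group contributes A^e * Σ count * d^(L-1):
Powers of d = -A^2 - A^-2: d^2 = A^4 + 2 + A^-4; d^3 = -A^6 - 3*A^2 - 3*A^-2 - A^-6; d^4 = A^8 + 4*A^4 + 6 + 4*A^-4 + A^-8; d^5 = -A^10 - 5*A^6 - 10*A^2 - 10*A^-2 - 5*A^-6 - A^-10.
  A^8 * (d^5) = -A^18 - 5*A^14 - 10*A^10 - 10*A^6 - 5*A^2 - A^-2
  A^6 * (8*d^4) = 8*A^14 + 32*A^10 + 48*A^6 + 32*A^2 + 8*A^-2
  A^4 * (27*d^3 + d^5) = -A^14 - 32*A^10 - 91*A^6 - 91*A^2 - 32*A^-2 - A^-6
  A^2 * (47*d^2 + 9*d^4) = 9*A^10 + 83*A^6 + 148*A^2 + 83*A^-2 + 9*A^-6
  A^0 * (42*d + 27*d^3 + d^5) = -A^10 - 32*A^6 - 133*A^2 - 133*A^-2 - 32*A^-6 - A^-10
  A^-2 * (15 + 36*d^2 + 5*d^4) = 5*A^6 + 56*A^2 + 117*A^-2 + 56*A^-6 + 5*A^-10
  A^-4 * (17*d + 11*d^3) = -11*A^2 - 50*A^-2 - 50*A^-6 - 11*A^-10
  A^-6 * (7*d^2 + d^4) = A^2 + 11*A^-2 + 20*A^-6 + 11*A^-10 + A^-14
  A^-8 * (d^3) = -A^-2 - 3*A^-6 - 3*A^-10 - A^-14
Summing the groups: <K> = -A^18 + 2*A^14 - 2*A^10 + 3*A^6 - 3*A^2 + 2*A^-2 - A^-6 + A^-10
Normalise by the writhe: (-A^3)^(-w) = (-A^3)^(2) = A^6, so f(A) = A^6 * <K> = -A^24 + 2*A^20 - 2*A^16 + 3*A^12 - 3*A^8 + 2*A^4 - 1 + A^-4.
Substitute A = t^(-1/4), i.e. A^e → t^(-e/4): V(t) = t - 1 + 2*t^-1 - 3*t^-2 + 3*t^-3 - 2*t^-4 + 2*t^-5 - t^-6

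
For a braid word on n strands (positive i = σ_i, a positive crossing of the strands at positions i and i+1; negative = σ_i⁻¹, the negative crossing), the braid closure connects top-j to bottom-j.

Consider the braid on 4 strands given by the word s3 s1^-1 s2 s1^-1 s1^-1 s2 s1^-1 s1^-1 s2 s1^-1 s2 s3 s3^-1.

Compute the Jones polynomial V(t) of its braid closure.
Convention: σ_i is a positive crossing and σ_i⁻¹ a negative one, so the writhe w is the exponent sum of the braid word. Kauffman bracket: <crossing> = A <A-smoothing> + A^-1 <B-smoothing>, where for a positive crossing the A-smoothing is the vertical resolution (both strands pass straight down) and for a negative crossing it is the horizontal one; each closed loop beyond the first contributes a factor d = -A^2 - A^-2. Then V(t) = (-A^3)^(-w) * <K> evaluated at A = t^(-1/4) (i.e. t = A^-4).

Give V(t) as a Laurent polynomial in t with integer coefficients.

The presented braid s3 s1^-1 s2 s1^-1 s1^-1 s2 s1^-1 s1^-1 s2 s1^-1 s2 s3 s3^-1 on 4 strands reduces by inverse Markov moves (closure unchanged at each step):
  Deconjugate: the word is γ·β·γ⁻¹ with γ = s3 (prefix) and γ⁻¹ = s3^-1 (suffix); strip both.
  Destabilize: the word has the form β·s3 where s3 occurs only as the final letter (β ∈ B_3); drop it and the last strand → 3 strands.
Reduced to β = s1^-1 s2 s1^-1 s1^-1 s2 s1^-1 s1^-1 s2 s1^-1 s2 on 3 strands, 10 crossings.
Compute on β:
Braid: s1^-1 s2 s1^-1 s1^-1 s2 s1^-1 s1^-1 s2 s1^-1 s2 on 3 strands, 10 crossings.
Writhe w = (#positive) - (#negative) = 4 - 6 = -2.
Computing the Kauffman bracket via state sum. There are 2^10 = 1024 states.
For each crossing: s=0 is the vertical smoothing, s=1 horizontal. Crossing k contributes A^(sign_k * (1 - 2*s_k)); loop factor d = -A^2 - A^-2.
Tabulate the states by total A-exponent and number of loops L (A-exp: L × count):
  A^10: L=7 ×1
  A^8: L=6 ×10
  A^6: L=5 ×45
  A^4: L=4 ×118, L=6 ×2
  A^2: L=3 ×193, L=5 ×17
  A^0: L=2 ×192, L=4 ×59, L=6 ×1
  A^-2: L=1 ×95, L=3 ×108, L=5 ×7
  A^-4: L=2 ×95, L=4 ×25
  A^-6: L=3 ×43, L=5 ×2
  A^-8: L=4 ×10
  A^-10: L=5 ×1
Each group contributes A^e * Σ count * d^(L-1):
Powers of d = -A^2 - A^-2: d^2 = A^4 + 2 + A^-4; d^3 = -A^6 - 3*A^2 - 3*A^-2 - A^-6; d^4 = A^8 + 4*A^4 + 6 + 4*A^-4 + A^-8; d^5 = -A^10 - 5*A^6 - 10*A^2 - 10*A^-2 - 5*A^-6 - A^-10; d^6 = A^12 + 6*A^8 + 15*A^4 + 20 + 15*A^-4 + 6*A^-8 + A^-12.
  A^10 * (d^6) = A^22 + 6*A^18 + 15*A^14 + 20*A^10 + 15*A^6 + 6*A^2 + A^-2
  A^8 * (10*d^5) = -10*A^18 - 50*A^14 - 100*A^10 - 100*A^6 - 50*A^2 - 10*A^-2
  A^6 * (45*d^4) = 45*A^14 + 180*A^10 + 270*A^6 + 180*A^2 + 45*A^-2
  A^4 * (118*d^3 + 2*d^5) = -2*A^14 - 128*A^10 - 374*A^6 - 374*A^2 - 128*A^-2 - 2*A^-6
  A^2 * (193*d^2 + 17*d^4) = 17*A^10 + 261*A^6 + 488*A^2 + 261*A^-2 + 17*A^-6
  A^0 * (192*d + 59*d^3 + d^5) = -A^10 - 64*A^6 - 379*A^2 - 379*A^-2 - 64*A^-6 - A^-10
  A^-2 * (95 + 108*d^2 + 7*d^4) = 7*A^6 + 136*A^2 + 353*A^-2 + 136*A^-6 + 7*A^-10
  A^-4 * (95*d + 25*d^3) = -25*A^2 - 170*A^-2 - 170*A^-6 - 25*A^-10
  A^-6 * (43*d^2 + 2*d^4) = 2*A^2 + 51*A^-2 + 98*A^-6 + 51*A^-10 + 2*A^-14
  A^-8 * (10*d^3) = -10*A^-2 - 30*A^-6 - 30*A^-10 - 10*A^-14
  A^-10 * (d^4) = A^-2 + 4*A^-6 + 6*A^-10 + 4*A^-14 + A^-18
Summing the groups: <K> = A^22 - 4*A^18 + 8*A^14 - 12*A^10 + 15*A^6 - 16*A^2 + 15*A^-2 - 11*A^-6 + 8*A^-10 - 4*A^-14 + A^-18
Normalise by the writhe: (-A^3)^(-w) = (-A^3)^(2) = A^6, so f(A) = A^6 * <K> = A^28 - 4*A^24 + 8*A^20 - 12*A^16 + 15*A^12 - 16*A^8 + 15*A^4 - 11 + 8*A^-4 - 4*A^-8 + A^-12.
Substitute A = t^(-1/4), i.e. A^e → t^(-e/4): V(t) = t^3 - 4*t^2 + 8*t - 11 + 15*t^-1 - 16*t^-2 + 15*t^-3 - 12*t^-4 + 8*t^-5 - 4*t^-6 + t^-7

Answer: t^3 - 4*t^2 + 8*t - 11 + 15*t^-1 - 16*t^-2 + 15*t^-3 - 12*t^-4 + 8*t^-5 - 4*t^-6 + t^-7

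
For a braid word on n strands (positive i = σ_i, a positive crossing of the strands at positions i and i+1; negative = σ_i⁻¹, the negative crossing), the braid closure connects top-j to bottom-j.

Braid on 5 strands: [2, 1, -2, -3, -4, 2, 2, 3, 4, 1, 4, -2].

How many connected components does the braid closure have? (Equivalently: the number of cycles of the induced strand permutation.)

3

Derivation:
Track the strand permutation on 5 strands, starting from identity.
  step 1: s2 swaps positions 2,3 -> [1 3 2 4 5]
  step 2: s1 swaps positions 1,2 -> [3 1 2 4 5]
  step 3: s2^-1 swaps positions 2,3 -> [3 2 1 4 5]
  step 4: s3^-1 swaps positions 3,4 -> [3 2 4 1 5]
  step 5: s4^-1 swaps positions 4,5 -> [3 2 4 5 1]
  step 6: s2 swaps positions 2,3 -> [3 4 2 5 1]
  step 7: s2 swaps positions 2,3 -> [3 2 4 5 1]
  step 8: s3 swaps positions 3,4 -> [3 2 5 4 1]
  step 9: s4 swaps positions 4,5 -> [3 2 5 1 4]
  step 10: s1 swaps positions 1,2 -> [2 3 5 1 4]
  step 11: s4 swaps positions 4,5 -> [2 3 5 4 1]
  step 12: s2^-1 swaps positions 2,3 -> [2 5 3 4 1]
Final permutation (position -> original strand): [2 5 3 4 1]
Closure components = cycle count of this permutation = 3.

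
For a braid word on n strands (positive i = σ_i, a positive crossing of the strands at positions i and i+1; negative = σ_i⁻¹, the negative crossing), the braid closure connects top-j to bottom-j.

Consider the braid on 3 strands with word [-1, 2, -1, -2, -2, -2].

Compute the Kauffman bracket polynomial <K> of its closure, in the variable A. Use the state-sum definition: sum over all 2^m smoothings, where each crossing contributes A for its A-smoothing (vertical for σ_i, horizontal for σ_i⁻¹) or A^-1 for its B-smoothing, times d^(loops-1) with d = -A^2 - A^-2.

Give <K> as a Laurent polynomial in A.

Braid: s1^-1 s2 s1^-1 s2^-1 s2^-1 s2^-1 on 3 strands, 6 crossings.
Writhe w = (#positive) - (#negative) = 1 - 5 = -4.
Computing the Kauffman bracket via state sum. There are 2^6 = 64 states.
For each crossing: s=0 is the vertical smoothing, s=1 horizontal. Crossing k contributes A^(sign_k * (1 - 2*s_k)); loop factor d = -A^2 - A^-2.
Tabulate the states by total A-exponent and number of loops L (A-exp: L × count):
  A^6: L=4 ×1
  A^4: L=3 ×6
  A^2: L=2 ×12, L=4 ×3
  A^0: L=1 ×9, L=3 ×10, L=5 ×1
  A^-2: L=2 ×12, L=4 ×3
  A^-4: L=1 ×2, L=3 ×4
  A^-6: L=2 ×1
Each group contributes A^e * Σ count * d^(L-1):
Powers of d = -A^2 - A^-2: d^2 = A^4 + 2 + A^-4; d^3 = -A^6 - 3*A^2 - 3*A^-2 - A^-6; d^4 = A^8 + 4*A^4 + 6 + 4*A^-4 + A^-8.
  A^6 * (d^3) = -A^12 - 3*A^8 - 3*A^4 - 1
  A^4 * (6*d^2) = 6*A^8 + 12*A^4 + 6
  A^2 * (12*d + 3*d^3) = -3*A^8 - 21*A^4 - 21 - 3*A^-4
  A^0 * (9 + 10*d^2 + d^4) = A^8 + 14*A^4 + 35 + 14*A^-4 + A^-8
  A^-2 * (12*d + 3*d^3) = -3*A^4 - 21 - 21*A^-4 - 3*A^-8
  A^-4 * (2 + 4*d^2) = 4 + 10*A^-4 + 4*A^-8
  A^-6 * (d) = -A^-4 - A^-8
Summing the groups: <K> = -A^12 + A^8 - A^4 + 2 - A^-4 + A^-8

Answer: -A^12 + A^8 - A^4 + 2 - A^-4 + A^-8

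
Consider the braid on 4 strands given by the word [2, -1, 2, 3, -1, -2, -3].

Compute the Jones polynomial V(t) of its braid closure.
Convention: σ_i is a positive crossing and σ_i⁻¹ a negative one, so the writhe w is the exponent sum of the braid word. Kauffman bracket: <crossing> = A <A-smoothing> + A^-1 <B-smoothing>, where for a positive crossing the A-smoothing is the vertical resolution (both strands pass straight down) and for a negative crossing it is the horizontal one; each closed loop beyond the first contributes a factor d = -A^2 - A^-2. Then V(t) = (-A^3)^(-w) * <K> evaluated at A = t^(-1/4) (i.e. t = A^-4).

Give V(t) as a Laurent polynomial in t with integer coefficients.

t^2 - t + 1 - t^-1 + t^-2

Derivation:
Braid: s2 s1^-1 s2 s3 s1^-1 s2^-1 s3^-1 on 4 strands, 7 crossings.
Writhe w = (#positive) - (#negative) = 3 - 4 = -1.
Enumerate smoothing states for the bracket polynomial. There are 2^7 = 128 states.
Each crossing splits two ways (0=vertical, 1=horizontal). The state's weight is A^(#A-smoothings - #B-smoothings) * d^(loops - 1).
Tabulate the states by total A-exponent and number of loops L (A-exp: L × count):
  A^7: L=2 ×1
  A^5: L=1 ×3, L=3 ×4
  A^3: L=2 ×18, L=4 ×3
  A^1: L=1 ×13, L=3 ×22
  A^-1: L=2 ×28, L=4 ×7
  A^-3: L=1 ×5, L=3 ×15, L=5 ×1
  A^-5: L=2 ×4, L=4 ×3
  A^-7: L=3 ×1
Each group contributes A^e * Σ count * d^(L-1):
Powers of d = -A^2 - A^-2: d^2 = A^4 + 2 + A^-4; d^3 = -A^6 - 3*A^2 - 3*A^-2 - A^-6; d^4 = A^8 + 4*A^4 + 6 + 4*A^-4 + A^-8.
  A^7 * (d) = -A^9 - A^5
  A^5 * (3 + 4*d^2) = 4*A^9 + 11*A^5 + 4*A
  A^3 * (18*d + 3*d^3) = -3*A^9 - 27*A^5 - 27*A - 3*A^-3
  A^1 * (13 + 22*d^2) = 22*A^5 + 57*A + 22*A^-3
  A^-1 * (28*d + 7*d^3) = -7*A^5 - 49*A - 49*A^-3 - 7*A^-7
  A^-3 * (5 + 15*d^2 + d^4) = A^5 + 19*A + 41*A^-3 + 19*A^-7 + A^-11
  A^-5 * (4*d + 3*d^3) = -3*A - 13*A^-3 - 13*A^-7 - 3*A^-11
  A^-7 * (d^2) = A^-3 + 2*A^-7 + A^-11
Summing the groups: <K> = -A^5 + A - A^-3 + A^-7 - A^-11
Normalise by the writhe: (-A^3)^(-w) = (-A^3)^(1) = -A^3, so f(A) = -A^3 * <K> = A^8 - A^4 + 1 - A^-4 + A^-8.
Substitute A = t^(-1/4), i.e. A^e → t^(-e/4): V(t) = t^2 - t + 1 - t^-1 + t^-2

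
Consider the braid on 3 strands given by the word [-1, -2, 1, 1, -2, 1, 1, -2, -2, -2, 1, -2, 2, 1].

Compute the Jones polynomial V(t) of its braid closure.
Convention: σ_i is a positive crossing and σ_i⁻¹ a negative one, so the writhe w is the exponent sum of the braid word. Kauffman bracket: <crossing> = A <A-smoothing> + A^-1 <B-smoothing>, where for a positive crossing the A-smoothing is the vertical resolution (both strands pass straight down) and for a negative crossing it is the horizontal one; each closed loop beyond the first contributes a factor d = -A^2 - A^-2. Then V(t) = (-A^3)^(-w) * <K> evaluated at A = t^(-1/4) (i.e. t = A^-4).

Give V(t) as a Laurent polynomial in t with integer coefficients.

-t^5 + 3*t^4 - 6*t^3 + 9*t^2 - 11*t + 13 - 11*t^-1 + 9*t^-2 - 6*t^-3 + 3*t^-4 - t^-5

Derivation:
The presented braid s1^-1 s2^-1 s1 s1 s2^-1 s1 s1 s2^-1 s2^-1 s2^-1 s1 s2^-1 s2 s1 on 3 strands reduces by inverse Markov moves (closure unchanged at each step):
  Deconjugate: the word is γ·β·γ⁻¹ with γ = s1^-1 s2^-1 (prefix) and γ⁻¹ = s2 s1 (suffix); strip both.
Reduced to β = s1 s1 s2^-1 s1 s1 s2^-1 s2^-1 s2^-1 s1 s2^-1 on 3 strands, 10 crossings.
Compute on β:
Braid: s1 s1 s2^-1 s1 s1 s2^-1 s2^-1 s2^-1 s1 s2^-1 on 3 strands, 10 crossings.
Writhe w = (#positive) - (#negative) = 5 - 5 = 0.
Enumerate smoothing states for the bracket polynomial. There are 2^10 = 1024 states.
For each crossing: s=0 is the vertical smoothing, s=1 horizontal. Crossing k contributes A^(sign_k * (1 - 2*s_k)); loop factor d = -A^2 - A^-2.
Tabulate the states by total A-exponent and number of loops L (A-exp: L × count):
  A^10: L=6 ×1
  A^8: L=5 ×10
  A^6: L=4 ×43, L=6 ×2
  A^4: L=3 ×98, L=5 ×22
  A^2: L=2 ×121, L=4 ×83, L=6 ×6
  A^0: L=1 ×73, L=3 ×140, L=5 ×38, L=7 ×1
  A^-2: L=2 ×121, L=4 ×79, L=6 ×10
  A^-4: L=3 ×95, L=5 ×24, L=7 ×1
  A^-6: L=4 ×42, L=6 ×3
  A^-8: L=5 ×10
  A^-10: L=6 ×1
Each group contributes A^e * Σ count * d^(L-1):
Powers of d = -A^2 - A^-2: d^2 = A^4 + 2 + A^-4; d^3 = -A^6 - 3*A^2 - 3*A^-2 - A^-6; d^4 = A^8 + 4*A^4 + 6 + 4*A^-4 + A^-8; d^5 = -A^10 - 5*A^6 - 10*A^2 - 10*A^-2 - 5*A^-6 - A^-10; d^6 = A^12 + 6*A^8 + 15*A^4 + 20 + 15*A^-4 + 6*A^-8 + A^-12.
  A^10 * (d^5) = -A^20 - 5*A^16 - 10*A^12 - 10*A^8 - 5*A^4 - 1
  A^8 * (10*d^4) = 10*A^16 + 40*A^12 + 60*A^8 + 40*A^4 + 10
  A^6 * (43*d^3 + 2*d^5) = -2*A^16 - 53*A^12 - 149*A^8 - 149*A^4 - 53 - 2*A^-4
  A^4 * (98*d^2 + 22*d^4) = 22*A^12 + 186*A^8 + 328*A^4 + 186 + 22*A^-4
  A^2 * (121*d + 83*d^3 + 6*d^5) = -6*A^12 - 113*A^8 - 430*A^4 - 430 - 113*A^-4 - 6*A^-8
  A^0 * (73 + 140*d^2 + 38*d^4 + d^6) = A^12 + 44*A^8 + 307*A^4 + 601 + 307*A^-4 + 44*A^-8 + A^-12
  A^-2 * (121*d + 79*d^3 + 10*d^5) = -10*A^8 - 129*A^4 - 458 - 458*A^-4 - 129*A^-8 - 10*A^-12
  A^-4 * (95*d^2 + 24*d^4 + d^6) = A^8 + 30*A^4 + 206 + 354*A^-4 + 206*A^-8 + 30*A^-12 + A^-16
  A^-6 * (42*d^3 + 3*d^5) = -3*A^4 - 57 - 156*A^-4 - 156*A^-8 - 57*A^-12 - 3*A^-16
  A^-8 * (10*d^4) = 10 + 40*A^-4 + 60*A^-8 + 40*A^-12 + 10*A^-16
  A^-10 * (d^5) = -1 - 5*A^-4 - 10*A^-8 - 10*A^-12 - 5*A^-16 - A^-20
Summing the groups: <K> = -A^20 + 3*A^16 - 6*A^12 + 9*A^8 - 11*A^4 + 13 - 11*A^-4 + 9*A^-8 - 6*A^-12 + 3*A^-16 - A^-20
Normalise by the writhe: (-A^3)^(-w) = (-A^3)^(0) = 1, so f(A) = 1 * <K> = -A^20 + 3*A^16 - 6*A^12 + 9*A^8 - 11*A^4 + 13 - 11*A^-4 + 9*A^-8 - 6*A^-12 + 3*A^-16 - A^-20.
Substitute A = t^(-1/4), i.e. A^e → t^(-e/4): V(t) = -t^5 + 3*t^4 - 6*t^3 + 9*t^2 - 11*t + 13 - 11*t^-1 + 9*t^-2 - 6*t^-3 + 3*t^-4 - t^-5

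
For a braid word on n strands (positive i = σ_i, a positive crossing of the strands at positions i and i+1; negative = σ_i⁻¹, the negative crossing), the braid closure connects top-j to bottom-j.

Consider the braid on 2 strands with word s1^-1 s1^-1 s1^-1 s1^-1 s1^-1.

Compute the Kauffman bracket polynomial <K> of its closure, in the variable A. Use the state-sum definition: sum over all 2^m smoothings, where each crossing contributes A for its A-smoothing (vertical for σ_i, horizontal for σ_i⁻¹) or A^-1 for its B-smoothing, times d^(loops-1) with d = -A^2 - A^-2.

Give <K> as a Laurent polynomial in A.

A^13 - A^9 + A^5 - A - A^-7

Derivation:
Braid: s1^-1 s1^-1 s1^-1 s1^-1 s1^-1 on 2 strands, 5 crossings.
Writhe w = (#positive) - (#negative) = 0 - 5 = -5.
Enumerate smoothing states for the bracket polynomial. There are 2^5 = 32 states.
For each crossing: s=0 is the vertical smoothing, s=1 horizontal. Crossing k contributes A^(sign_k * (1 - 2*s_k)); loop factor d = -A^2 - A^-2.
  state 00000: A-exp=-5, loops=2, term = A^-5 * d^1
  state 00001: A-exp=-3, loops=1, term = A^-3 * d^0
  state 00010: A-exp=-3, loops=1, term = A^-3 * d^0
  state 00011: A-exp=-1, loops=2, term = A^-1 * d^1
  state 00100: A-exp=-3, loops=1, term = A^-3 * d^0
  state 00101: A-exp=-1, loops=2, term = A^-1 * d^1
  state 00110: A-exp=-1, loops=2, term = A^-1 * d^1
  state 00111: A-exp=+1, loops=3, term = A^1 * d^2
  state 01000: A-exp=-3, loops=1, term = A^-3 * d^0
  state 01001: A-exp=-1, loops=2, term = A^-1 * d^1
  state 01010: A-exp=-1, loops=2, term = A^-1 * d^1
  state 01011: A-exp=+1, loops=3, term = A^1 * d^2
  state 01100: A-exp=-1, loops=2, term = A^-1 * d^1
  state 01101: A-exp=+1, loops=3, term = A^1 * d^2
  state 01110: A-exp=+1, loops=3, term = A^1 * d^2
  state 01111: A-exp=+3, loops=4, term = A^3 * d^3
  state 10000: A-exp=-3, loops=1, term = A^-3 * d^0
  state 10001: A-exp=-1, loops=2, term = A^-1 * d^1
  state 10010: A-exp=-1, loops=2, term = A^-1 * d^1
  state 10011: A-exp=+1, loops=3, term = A^1 * d^2
  state 10100: A-exp=-1, loops=2, term = A^-1 * d^1
  state 10101: A-exp=+1, loops=3, term = A^1 * d^2
  state 10110: A-exp=+1, loops=3, term = A^1 * d^2
  state 10111: A-exp=+3, loops=4, term = A^3 * d^3
  state 11000: A-exp=-1, loops=2, term = A^-1 * d^1
  state 11001: A-exp=+1, loops=3, term = A^1 * d^2
  state 11010: A-exp=+1, loops=3, term = A^1 * d^2
  state 11011: A-exp=+3, loops=4, term = A^3 * d^3
  state 11100: A-exp=+1, loops=3, term = A^1 * d^2
  state 11101: A-exp=+3, loops=4, term = A^3 * d^3
  state 11110: A-exp=+3, loops=4, term = A^3 * d^3
  state 11111: A-exp=+5, loops=5, term = A^5 * d^4
Collect the terms by A-exponent (count of states per loop number):
Powers of d = -A^2 - A^-2: d^2 = A^4 + 2 + A^-4; d^3 = -A^6 - 3*A^2 - 3*A^-2 - A^-6; d^4 = A^8 + 4*A^4 + 6 + 4*A^-4 + A^-8.
  A^5 * (d^4) = A^13 + 4*A^9 + 6*A^5 + 4*A + A^-3
  A^3 * (5*d^3) = -5*A^9 - 15*A^5 - 15*A - 5*A^-3
  A^1 * (10*d^2) = 10*A^5 + 20*A + 10*A^-3
  A^-1 * (10*d) = -10*A - 10*A^-3
  A^-3 * (5) = 5*A^-3
  A^-5 * (d) = -A^-3 - A^-7
Summing the groups: <K> = A^13 - A^9 + A^5 - A - A^-7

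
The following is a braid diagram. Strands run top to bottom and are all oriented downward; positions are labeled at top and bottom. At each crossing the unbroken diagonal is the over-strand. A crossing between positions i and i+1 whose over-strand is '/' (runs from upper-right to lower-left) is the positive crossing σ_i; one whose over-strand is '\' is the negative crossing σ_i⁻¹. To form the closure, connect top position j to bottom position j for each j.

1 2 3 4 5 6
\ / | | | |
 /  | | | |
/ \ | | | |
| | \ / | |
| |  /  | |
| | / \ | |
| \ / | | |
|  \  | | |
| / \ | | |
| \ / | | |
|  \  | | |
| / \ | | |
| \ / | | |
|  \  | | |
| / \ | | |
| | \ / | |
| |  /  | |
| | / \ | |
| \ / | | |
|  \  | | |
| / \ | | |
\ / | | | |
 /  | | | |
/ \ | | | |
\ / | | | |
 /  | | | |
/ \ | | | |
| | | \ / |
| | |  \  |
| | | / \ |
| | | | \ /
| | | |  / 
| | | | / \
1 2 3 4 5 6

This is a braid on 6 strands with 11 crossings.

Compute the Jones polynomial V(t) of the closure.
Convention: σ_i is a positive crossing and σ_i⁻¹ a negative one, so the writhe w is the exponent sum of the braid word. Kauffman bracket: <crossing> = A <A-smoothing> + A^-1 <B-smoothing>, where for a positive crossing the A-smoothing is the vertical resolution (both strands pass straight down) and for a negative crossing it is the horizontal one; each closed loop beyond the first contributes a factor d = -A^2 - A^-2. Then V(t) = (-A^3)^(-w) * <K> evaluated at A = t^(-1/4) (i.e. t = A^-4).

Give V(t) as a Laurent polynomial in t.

-t^5 + 2*t^4 - 3*t^3 + 5*t^2 - 5*t + 6 - 5*t^-1 + 3*t^-2 - 2*t^-3 + t^-4

Derivation:
Reading the diagram top to bottom ('/'-over between positions i,i+1 = s_i, '\'-over = s_i^-1): braid word = s1 s3 s2^-1 s2^-1 s2^-1 s3 s2^-1 s1 s1 s4^-1 s5.
The presented braid s1 s3 s2^-1 s2^-1 s2^-1 s3 s2^-1 s1 s1 s4^-1 s5 on 6 strands reduces by inverse Markov moves (closure unchanged at each step):
  Destabilize: the word has the form β·s5 where s5 occurs only as the final letter (β ∈ B_5); drop it and the last strand → 5 strands.
  Destabilize: the word has the form β·s4^-1 where s4^-1 occurs only as the final letter (β ∈ B_4); drop it and the last strand → 4 strands.
Reduced to β = s1 s3 s2^-1 s2^-1 s2^-1 s3 s2^-1 s1 s1 on 4 strands, 9 crossings.
Compute on β:
Braid: s1 s3 s2^-1 s2^-1 s2^-1 s3 s2^-1 s1 s1 on 4 strands, 9 crossings.
Writhe w = (#positive) - (#negative) = 5 - 4 = 1.
State-sum expansion of <K>. There are 2^9 = 512 states.
Smooth each crossing (0=||, 1=⌣⌢); contribution A^(Σ sign_k(1-2s_k)) * d^(L-1).
Tabulate the states by total A-exponent and number of loops L (A-exp: L × count):
  A^9: L=6 ×1
  A^7: L=5 ×9
  A^5: L=4 ×33, L=6 ×3
  A^3: L=3 ×64, L=5 ×19, L=7 ×1
  A^1: L=2 ×68, L=4 ×52, L=6 ×6
  A^-1: L=1 ×33, L=3 ×75, L=5 ×18
  A^-3: L=2 ×51, L=4 ×32, L=6 ×1
  A^-5: L=3 ×32, L=5 ×4
  A^-7: L=4 ×9
  A^-9: L=5 ×1
Each group contributes A^e * Σ count * d^(L-1):
Powers of d = -A^2 - A^-2: d^2 = A^4 + 2 + A^-4; d^3 = -A^6 - 3*A^2 - 3*A^-2 - A^-6; d^4 = A^8 + 4*A^4 + 6 + 4*A^-4 + A^-8; d^5 = -A^10 - 5*A^6 - 10*A^2 - 10*A^-2 - 5*A^-6 - A^-10; d^6 = A^12 + 6*A^8 + 15*A^4 + 20 + 15*A^-4 + 6*A^-8 + A^-12.
  A^9 * (d^5) = -A^19 - 5*A^15 - 10*A^11 - 10*A^7 - 5*A^3 - A^-1
  A^7 * (9*d^4) = 9*A^15 + 36*A^11 + 54*A^7 + 36*A^3 + 9*A^-1
  A^5 * (33*d^3 + 3*d^5) = -3*A^15 - 48*A^11 - 129*A^7 - 129*A^3 - 48*A^-1 - 3*A^-5
  A^3 * (64*d^2 + 19*d^4 + d^6) = A^15 + 25*A^11 + 155*A^7 + 262*A^3 + 155*A^-1 + 25*A^-5 + A^-9
  A^1 * (68*d + 52*d^3 + 6*d^5) = -6*A^11 - 82*A^7 - 284*A^3 - 284*A^-1 - 82*A^-5 - 6*A^-9
  A^-1 * (33 + 75*d^2 + 18*d^4) = 18*A^7 + 147*A^3 + 291*A^-1 + 147*A^-5 + 18*A^-9
  A^-3 * (51*d + 32*d^3 + d^5) = -A^7 - 37*A^3 - 157*A^-1 - 157*A^-5 - 37*A^-9 - A^-13
  A^-5 * (32*d^2 + 4*d^4) = 4*A^3 + 48*A^-1 + 88*A^-5 + 48*A^-9 + 4*A^-13
  A^-7 * (9*d^3) = -9*A^-1 - 27*A^-5 - 27*A^-9 - 9*A^-13
  A^-9 * (d^4) = A^-1 + 4*A^-5 + 6*A^-9 + 4*A^-13 + A^-17
Summing the groups: <K> = -A^19 + 2*A^15 - 3*A^11 + 5*A^7 - 6*A^3 + 5*A^-1 - 5*A^-5 + 3*A^-9 - 2*A^-13 + A^-17
Normalise by the writhe: (-A^3)^(-w) = (-A^3)^(-1) = -A^-3, so f(A) = -A^-3 * <K> = A^16 - 2*A^12 + 3*A^8 - 5*A^4 + 6 - 5*A^-4 + 5*A^-8 - 3*A^-12 + 2*A^-16 - A^-20.
Substitute A = t^(-1/4), i.e. A^e → t^(-e/4): V(t) = -t^5 + 2*t^4 - 3*t^3 + 5*t^2 - 5*t + 6 - 5*t^-1 + 3*t^-2 - 2*t^-3 + t^-4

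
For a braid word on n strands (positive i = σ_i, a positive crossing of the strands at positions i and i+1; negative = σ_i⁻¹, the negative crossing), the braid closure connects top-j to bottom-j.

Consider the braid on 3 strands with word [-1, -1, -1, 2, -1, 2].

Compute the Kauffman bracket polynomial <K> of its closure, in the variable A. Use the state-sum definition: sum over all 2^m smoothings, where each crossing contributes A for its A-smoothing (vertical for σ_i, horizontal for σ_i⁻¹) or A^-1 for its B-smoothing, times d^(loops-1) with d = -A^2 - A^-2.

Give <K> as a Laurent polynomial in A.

A^14 - 2*A^10 + 2*A^6 - 2*A^2 + 2*A^-2 - A^-6 + A^-10

Derivation:
Braid: s1^-1 s1^-1 s1^-1 s2 s1^-1 s2 on 3 strands, 6 crossings.
Writhe w = (#positive) - (#negative) = 2 - 4 = -2.
Enumerate smoothing states for the bracket polynomial. There are 2^6 = 64 states.
Each crossing splits two ways (0=vertical, 1=horizontal). The state's weight is A^(#A-smoothings - #B-smoothings) * d^(loops - 1).
Tabulate the states by total A-exponent and number of loops L (A-exp: L × count):
  A^6: L=5 ×1
  A^4: L=4 ×6
  A^2: L=3 ×15
  A^0: L=2 ×19, L=4 ×1
  A^-2: L=1 ×11, L=3 ×4
  A^-4: L=2 ×6
  A^-6: L=3 ×1
Each group contributes A^e * Σ count * d^(L-1):
Powers of d = -A^2 - A^-2: d^2 = A^4 + 2 + A^-4; d^3 = -A^6 - 3*A^2 - 3*A^-2 - A^-6; d^4 = A^8 + 4*A^4 + 6 + 4*A^-4 + A^-8.
  A^6 * (d^4) = A^14 + 4*A^10 + 6*A^6 + 4*A^2 + A^-2
  A^4 * (6*d^3) = -6*A^10 - 18*A^6 - 18*A^2 - 6*A^-2
  A^2 * (15*d^2) = 15*A^6 + 30*A^2 + 15*A^-2
  A^0 * (19*d + d^3) = -A^6 - 22*A^2 - 22*A^-2 - A^-6
  A^-2 * (11 + 4*d^2) = 4*A^2 + 19*A^-2 + 4*A^-6
  A^-4 * (6*d) = -6*A^-2 - 6*A^-6
  A^-6 * (d^2) = A^-2 + 2*A^-6 + A^-10
Summing the groups: <K> = A^14 - 2*A^10 + 2*A^6 - 2*A^2 + 2*A^-2 - A^-6 + A^-10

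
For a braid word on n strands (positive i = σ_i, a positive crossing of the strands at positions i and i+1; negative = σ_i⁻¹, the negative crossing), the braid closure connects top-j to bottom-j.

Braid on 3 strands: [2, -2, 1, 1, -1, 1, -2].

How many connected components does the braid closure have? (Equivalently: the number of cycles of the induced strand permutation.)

Track the strand permutation on 3 strands, starting from identity.
  step 1: s2 swaps positions 2,3 -> [1 3 2]
  step 2: s2^-1 swaps positions 2,3 -> [1 2 3]
  step 3: s1 swaps positions 1,2 -> [2 1 3]
  step 4: s1 swaps positions 1,2 -> [1 2 3]
  step 5: s1^-1 swaps positions 1,2 -> [2 1 3]
  step 6: s1 swaps positions 1,2 -> [1 2 3]
  step 7: s2^-1 swaps positions 2,3 -> [1 3 2]
Final permutation (position -> original strand): [1 3 2]
Closure components = cycle count of this permutation = 2.

Answer: 2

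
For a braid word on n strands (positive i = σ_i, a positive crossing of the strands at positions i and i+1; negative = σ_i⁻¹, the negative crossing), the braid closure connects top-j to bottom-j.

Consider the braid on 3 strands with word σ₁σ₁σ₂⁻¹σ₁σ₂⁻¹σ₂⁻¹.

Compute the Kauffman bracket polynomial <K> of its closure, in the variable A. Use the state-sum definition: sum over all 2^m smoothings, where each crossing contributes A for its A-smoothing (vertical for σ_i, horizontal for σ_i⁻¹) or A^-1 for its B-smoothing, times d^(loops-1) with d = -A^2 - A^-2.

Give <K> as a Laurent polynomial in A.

-A^12 + 2*A^8 - 2*A^4 + 3 - 2*A^-4 + 2*A^-8 - A^-12

Derivation:
Braid: s1 s1 s2^-1 s1 s2^-1 s2^-1 on 3 strands, 6 crossings.
Writhe w = (#positive) - (#negative) = 3 - 3 = 0.
Computing the Kauffman bracket via state sum. There are 2^6 = 64 states.
Each crossing splits two ways (0=vertical, 1=horizontal). The state's weight is A^(#A-smoothings - #B-smoothings) * d^(loops - 1).
Tabulate the states by total A-exponent and number of loops L (A-exp: L × count):
  A^6: L=4 ×1
  A^4: L=3 ×6
  A^2: L=2 ×14, L=4 ×1
  A^0: L=1 ×13, L=3 ×7
  A^-2: L=2 ×14, L=4 ×1
  A^-4: L=3 ×6
  A^-6: L=4 ×1
Each group contributes A^e * Σ count * d^(L-1):
Powers of d = -A^2 - A^-2: d^2 = A^4 + 2 + A^-4; d^3 = -A^6 - 3*A^2 - 3*A^-2 - A^-6.
  A^6 * (d^3) = -A^12 - 3*A^8 - 3*A^4 - 1
  A^4 * (6*d^2) = 6*A^8 + 12*A^4 + 6
  A^2 * (14*d + d^3) = -A^8 - 17*A^4 - 17 - A^-4
  A^0 * (13 + 7*d^2) = 7*A^4 + 27 + 7*A^-4
  A^-2 * (14*d + d^3) = -A^4 - 17 - 17*A^-4 - A^-8
  A^-4 * (6*d^2) = 6 + 12*A^-4 + 6*A^-8
  A^-6 * (d^3) = -1 - 3*A^-4 - 3*A^-8 - A^-12
Summing the groups: <K> = -A^12 + 2*A^8 - 2*A^4 + 3 - 2*A^-4 + 2*A^-8 - A^-12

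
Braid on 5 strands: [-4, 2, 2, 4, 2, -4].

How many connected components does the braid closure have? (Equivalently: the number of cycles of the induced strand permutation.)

Track the strand permutation on 5 strands, starting from identity.
  step 1: s4^-1 swaps positions 4,5 -> [1 2 3 5 4]
  step 2: s2 swaps positions 2,3 -> [1 3 2 5 4]
  step 3: s2 swaps positions 2,3 -> [1 2 3 5 4]
  step 4: s4 swaps positions 4,5 -> [1 2 3 4 5]
  step 5: s2 swaps positions 2,3 -> [1 3 2 4 5]
  step 6: s4^-1 swaps positions 4,5 -> [1 3 2 5 4]
Final permutation (position -> original strand): [1 3 2 5 4]
Closure components = cycle count of this permutation = 3.

Answer: 3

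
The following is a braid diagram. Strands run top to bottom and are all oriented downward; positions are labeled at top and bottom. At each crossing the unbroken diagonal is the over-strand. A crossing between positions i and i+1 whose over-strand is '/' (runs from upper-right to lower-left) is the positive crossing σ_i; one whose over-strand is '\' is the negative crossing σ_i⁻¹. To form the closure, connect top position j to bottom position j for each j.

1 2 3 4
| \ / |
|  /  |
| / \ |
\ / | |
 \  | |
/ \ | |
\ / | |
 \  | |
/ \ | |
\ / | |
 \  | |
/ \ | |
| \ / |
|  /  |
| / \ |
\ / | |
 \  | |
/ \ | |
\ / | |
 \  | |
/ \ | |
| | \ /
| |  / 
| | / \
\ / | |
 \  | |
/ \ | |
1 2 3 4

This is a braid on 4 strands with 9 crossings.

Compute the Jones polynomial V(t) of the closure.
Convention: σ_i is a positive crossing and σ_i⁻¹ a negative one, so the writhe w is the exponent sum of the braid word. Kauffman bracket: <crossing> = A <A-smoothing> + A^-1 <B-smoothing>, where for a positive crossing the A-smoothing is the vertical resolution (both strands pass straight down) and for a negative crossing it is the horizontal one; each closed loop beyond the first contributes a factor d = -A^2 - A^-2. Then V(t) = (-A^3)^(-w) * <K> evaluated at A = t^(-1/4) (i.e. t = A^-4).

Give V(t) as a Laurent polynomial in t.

1 - t^-1 + 3*t^-2 - 3*t^-3 + 3*t^-4 - 4*t^-5 + 3*t^-6 - 2*t^-7 + t^-8

Derivation:
Reading the diagram top to bottom ('/'-over between positions i,i+1 = s_i, '\'-over = s_i^-1): braid word = s2 s1^-1 s1^-1 s1^-1 s2 s1^-1 s1^-1 s3 s1^-1.
Braid: s2 s1^-1 s1^-1 s1^-1 s2 s1^-1 s1^-1 s3 s1^-1 on 4 strands, 9 crossings.
Writhe w = (#positive) - (#negative) = 3 - 6 = -3.
State-sum expansion of <K>. There are 2^9 = 512 states.
Each crossing splits two ways (0=vertical, 1=horizontal). The state's weight is A^(#A-smoothings - #B-smoothings) * d^(loops - 1).
Tabulate the states by total A-exponent and number of loops L (A-exp: L × count):
  A^9: L=8 ×1
  A^7: L=7 ×9
  A^5: L=6 ×36
  A^3: L=5 ×84
  A^1: L=4 ×126
  A^-1: L=3 ×124, L=5 ×2
  A^-3: L=2 ×75, L=4 ×9
  A^-5: L=1 ×21, L=3 ×15
  A^-7: L=2 ×8, L=4 ×1
  A^-9: L=3 ×1
Each group contributes A^e * Σ count * d^(L-1):
Powers of d = -A^2 - A^-2: d^2 = A^4 + 2 + A^-4; d^3 = -A^6 - 3*A^2 - 3*A^-2 - A^-6; d^4 = A^8 + 4*A^4 + 6 + 4*A^-4 + A^-8; d^5 = -A^10 - 5*A^6 - 10*A^2 - 10*A^-2 - 5*A^-6 - A^-10; d^6 = A^12 + 6*A^8 + 15*A^4 + 20 + 15*A^-4 + 6*A^-8 + A^-12; d^7 = -A^14 - 7*A^10 - 21*A^6 - 35*A^2 - 35*A^-2 - 21*A^-6 - 7*A^-10 - A^-14.
  A^9 * (d^7) = -A^23 - 7*A^19 - 21*A^15 - 35*A^11 - 35*A^7 - 21*A^3 - 7*A^-1 - A^-5
  A^7 * (9*d^6) = 9*A^19 + 54*A^15 + 135*A^11 + 180*A^7 + 135*A^3 + 54*A^-1 + 9*A^-5
  A^5 * (36*d^5) = -36*A^15 - 180*A^11 - 360*A^7 - 360*A^3 - 180*A^-1 - 36*A^-5
  A^3 * (84*d^4) = 84*A^11 + 336*A^7 + 504*A^3 + 336*A^-1 + 84*A^-5
  A^1 * (126*d^3) = -126*A^7 - 378*A^3 - 378*A^-1 - 126*A^-5
  A^-1 * (124*d^2 + 2*d^4) = 2*A^7 + 132*A^3 + 260*A^-1 + 132*A^-5 + 2*A^-9
  A^-3 * (75*d + 9*d^3) = -9*A^3 - 102*A^-1 - 102*A^-5 - 9*A^-9
  A^-5 * (21 + 15*d^2) = 15*A^-1 + 51*A^-5 + 15*A^-9
  A^-7 * (8*d + d^3) = -A^-1 - 11*A^-5 - 11*A^-9 - A^-13
  A^-9 * (d^2) = A^-5 + 2*A^-9 + A^-13
Summing the groups: <K> = -A^23 + 2*A^19 - 3*A^15 + 4*A^11 - 3*A^7 + 3*A^3 - 3*A^-1 + A^-5 - A^-9
Normalise by the writhe: (-A^3)^(-w) = (-A^3)^(3) = -A^9, so f(A) = -A^9 * <K> = A^32 - 2*A^28 + 3*A^24 - 4*A^20 + 3*A^16 - 3*A^12 + 3*A^8 - A^4 + 1.
Substitute A = t^(-1/4), i.e. A^e → t^(-e/4): V(t) = 1 - t^-1 + 3*t^-2 - 3*t^-3 + 3*t^-4 - 4*t^-5 + 3*t^-6 - 2*t^-7 + t^-8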